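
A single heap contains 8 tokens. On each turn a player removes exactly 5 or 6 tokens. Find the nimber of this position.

1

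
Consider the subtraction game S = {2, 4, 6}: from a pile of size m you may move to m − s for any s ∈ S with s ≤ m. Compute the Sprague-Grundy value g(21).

2

Compute g(0), g(1), … for moves {2, 4, 6}:
k:     0  1  2  3  4  5  6  7  8  9 10 11 12 13 14 15 16 17 18 19 20 21
g(k):  0  0  1  1  2  2  3  3  0  0  1  1  2  2  3  3  0  0  1  1  2  2
So g(21) = 2.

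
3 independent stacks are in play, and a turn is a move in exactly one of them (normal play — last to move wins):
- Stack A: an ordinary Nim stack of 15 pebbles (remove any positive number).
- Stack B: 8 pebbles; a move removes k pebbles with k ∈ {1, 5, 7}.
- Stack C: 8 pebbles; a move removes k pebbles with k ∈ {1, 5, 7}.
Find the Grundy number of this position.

Stack A is a plain Nim stack of size 15, so its Grundy value is 15.
Build the Grundy sequence for stack B with g(k) = mex{g(k−s) : s ∈ {1, 5, 7}, s ≤ k}:
g(0) = mex{} = 0
g(1) = mex{0} = 1
g(2) = mex{1} = 0
g(3) = mex{0} = 1
g(4) = mex{1} = 0
g(5) = mex{0} = 1
g(6) = mex{1} = 0
g(7) = mex{0} = 1
g(8) = mex{1} = 0
So g(8) = 0.
Build the Grundy sequence for stack C with g(k) = mex{g(k−s) : s ∈ {1, 5, 7}, s ≤ k}:
g(0) = mex{} = 0
g(1) = mex{0} = 1
g(2) = mex{1} = 0
g(3) = mex{0} = 1
g(4) = mex{1} = 0
g(5) = mex{0} = 1
g(6) = mex{1} = 0
g(7) = mex{0} = 1
g(8) = mex{1} = 0
So g(8) = 0.
The value of a disjunctive sum is the nim-sum of the parts.
Combined value = 15 XOR 0 XOR 0 = 15.

15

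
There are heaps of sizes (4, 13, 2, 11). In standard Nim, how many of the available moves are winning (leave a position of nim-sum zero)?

0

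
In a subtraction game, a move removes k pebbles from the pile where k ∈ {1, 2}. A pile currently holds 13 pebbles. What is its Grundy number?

Compute g(0), g(1), … for moves {1, 2}:
k:     0  1  2  3  4  5  6  7  8  9 10 11 12 13
g(k):  0  1  2  0  1  2  0  1  2  0  1  2  0  1
So g(13) = 1.

1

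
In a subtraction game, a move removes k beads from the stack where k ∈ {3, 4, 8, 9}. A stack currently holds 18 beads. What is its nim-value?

2

Build the Grundy sequence with g(k) = mex{g(k−s) : s ∈ {3, 4, 8, 9}, s ≤ k}:
k:     0  1  2  3  4  5  6  7  8  9 10 11 12 13 14 15 16 17 18
g(k):  0  0  0  1  1  1  2  0  2  3  1  3  0  0  0  1  1  1  2
So g(18) = 2.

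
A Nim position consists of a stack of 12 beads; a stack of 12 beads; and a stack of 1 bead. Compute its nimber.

Bitwise XOR of the heap sizes:
  1100  (12)
  1100  (12)
  0001  (1)
  ----
  0001  (1)

1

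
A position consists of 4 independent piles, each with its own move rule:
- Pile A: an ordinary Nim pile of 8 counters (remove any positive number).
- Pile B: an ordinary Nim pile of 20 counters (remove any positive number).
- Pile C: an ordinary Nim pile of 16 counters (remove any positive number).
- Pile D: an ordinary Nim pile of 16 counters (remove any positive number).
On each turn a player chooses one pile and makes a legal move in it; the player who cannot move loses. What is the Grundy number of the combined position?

Pile A is a plain Nim pile of size 8, so its Grundy value is 8.
Pile B is a plain Nim pile of size 20, so its Grundy value is 20.
Pile C is a plain Nim pile of size 16, so its Grundy value is 16.
Pile D is a plain Nim pile of size 16, so its Grundy value is 16.
By the Sprague-Grundy theorem, the Grundy value of a sum of independent games is the XOR of the component values.
Combined value = 8 ⊕ 20 ⊕ 16 ⊕ 16 = 28.

28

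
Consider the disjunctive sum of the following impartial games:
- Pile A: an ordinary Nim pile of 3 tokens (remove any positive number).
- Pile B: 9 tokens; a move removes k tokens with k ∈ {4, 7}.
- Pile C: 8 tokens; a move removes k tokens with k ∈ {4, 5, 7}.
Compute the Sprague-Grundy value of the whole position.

Pile A is a plain Nim pile of size 3, so its Grundy value is 3.
Build the Grundy sequence for pile B with g(k) = mex{g(k−s) : s ∈ {4, 7}, s ≤ k}:
k:     0  1  2  3  4  5  6  7  8  9
g(k):  0  0  0  0  1  1  1  1  2  2
So g(9) = 2.
For pile C, compute g(0), g(1), … with moves {4, 5, 7}:
k:     0  1  2  3  4  5  6  7  8
g(k):  0  0  0  0  1  1  1  1  2
So g(8) = 2.
The value of a disjunctive sum is the nim-sum of the parts.
Combined value = 3 ⊕ 2 ⊕ 2 = 3.

3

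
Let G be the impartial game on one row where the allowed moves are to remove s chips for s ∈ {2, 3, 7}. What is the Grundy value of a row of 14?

2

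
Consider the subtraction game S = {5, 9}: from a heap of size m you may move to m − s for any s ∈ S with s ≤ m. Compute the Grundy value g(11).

Build the Grundy sequence with g(k) = mex{g(k−s) : s ∈ {5, 9}, s ≤ k}:
k:     0  1  2  3  4  5  6  7  8  9 10 11
g(k):  0  0  0  0  0  1  1  1  1  1  2  2
So g(11) = 2.

2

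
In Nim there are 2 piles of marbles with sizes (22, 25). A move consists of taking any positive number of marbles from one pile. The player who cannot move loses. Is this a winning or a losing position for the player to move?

Winning position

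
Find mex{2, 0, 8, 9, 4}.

1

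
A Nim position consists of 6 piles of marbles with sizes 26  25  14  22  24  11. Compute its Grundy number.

8

Nim-sum: 26 XOR 25 XOR 14 XOR 22 XOR 24 XOR 11 = 8.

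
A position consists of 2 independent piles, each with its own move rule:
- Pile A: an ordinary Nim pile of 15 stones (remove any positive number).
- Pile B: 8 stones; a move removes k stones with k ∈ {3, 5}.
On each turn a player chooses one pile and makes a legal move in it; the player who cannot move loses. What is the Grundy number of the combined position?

Pile A is a plain Nim pile of size 15, so its Grundy value is 15.
For pile B, compute g(0), g(1), … with moves {3, 5}:
g(0) = mex{} = 0
g(1) = mex{} = 0
g(2) = mex{} = 0
g(3) = mex{0} = 1
g(4) = mex{0} = 1
g(5) = mex{0} = 1
g(6) = mex{0,1} = 2
g(7) = mex{0,1} = 2
g(8) = mex{1} = 0
So g(8) = 0.
The value of a disjunctive sum is the nim-sum of the parts.
Combined value = 15 XOR 0 = 15.

15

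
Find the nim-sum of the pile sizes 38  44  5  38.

Bitwise XOR of the heap sizes:
  100110  (38)
  101100  (44)
  000101  (5)
  100110  (38)
  ------
  101001  (41)

41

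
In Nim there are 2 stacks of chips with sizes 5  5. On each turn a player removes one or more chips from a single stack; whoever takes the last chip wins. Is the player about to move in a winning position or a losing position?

Losing position

Bitwise XOR of the heap sizes:
  101  (5)
  101  (5)
  ---
  000  (0)
The nim-sum is 0, so this is a P-position: the player to move is in a losing position under optimal play.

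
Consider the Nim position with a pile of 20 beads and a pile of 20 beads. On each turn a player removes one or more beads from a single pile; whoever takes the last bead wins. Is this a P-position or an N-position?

P-position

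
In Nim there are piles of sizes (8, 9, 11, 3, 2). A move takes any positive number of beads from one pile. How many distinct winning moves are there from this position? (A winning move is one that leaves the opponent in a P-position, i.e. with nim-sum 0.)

3

Nim-sum: 8 XOR 9 XOR 11 XOR 3 XOR 2 = 11.
The overall nim-sum is X = 11. A pile of size p has a winning move iff p XOR X < p (reduce it to p XOR X).
  8: 8 XOR 11 = 3 < 8 — winning move (to 3).
  9: 9 XOR 11 = 2 < 9 — winning move (to 2).
  11: 11 XOR 11 = 0 < 11 — winning move (to 0).
  3: 3 XOR 11 = 8 ≥ 3 — no move.
  2: 2 XOR 11 = 9 ≥ 2 — no move.
That gives 3 winning moves.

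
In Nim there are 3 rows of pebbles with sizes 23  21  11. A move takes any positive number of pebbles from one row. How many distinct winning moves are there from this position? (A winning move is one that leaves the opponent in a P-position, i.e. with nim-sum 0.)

Nim-sum: 23 XOR 21 XOR 11 = 9.
The overall nim-sum is X = 9. A row of size p has a winning move iff p XOR X < p (reduce it to p XOR X).
  23: 23 XOR 9 = 30 ≥ 23 — no move.
  21: 21 XOR 9 = 28 ≥ 21 — no move.
  11: 11 XOR 9 = 2 < 11 — winning move (to 2).
That gives 1 winning move.

1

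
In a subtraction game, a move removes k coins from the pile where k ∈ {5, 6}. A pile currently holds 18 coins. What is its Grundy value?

1

Build the Grundy sequence with g(k) = mex{g(k−s) : s ∈ {5, 6}, s ≤ k}:
k:     0  1  2  3  4  5  6  7  8  9 10 11 12 13 14 15 16 17 18
g(k):  0  0  0  0  0  1  1  1  1  1  2  0  0  0  0  0  1  1  1
So g(18) = 1.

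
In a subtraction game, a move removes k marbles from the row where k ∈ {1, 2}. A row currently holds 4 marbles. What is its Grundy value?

Compute g(0), g(1), … for moves {1, 2}:
k:     0  1  2  3  4
g(k):  0  1  2  0  1
So g(4) = 1.

1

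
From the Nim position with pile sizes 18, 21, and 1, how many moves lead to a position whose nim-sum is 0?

Compute the nim-sum pairwise:
18 XOR 21 = 7
7 XOR 1 = 6
The overall nim-sum is X = 6. A pile of size p has a winning move iff p XOR X < p (reduce it to p XOR X).
  18: 18 XOR 6 = 20 ≥ 18 — no move.
  21: 21 XOR 6 = 19 < 21 — winning move (to 19).
  1: 1 XOR 6 = 7 ≥ 1 — no move.
That gives 1 winning move.

1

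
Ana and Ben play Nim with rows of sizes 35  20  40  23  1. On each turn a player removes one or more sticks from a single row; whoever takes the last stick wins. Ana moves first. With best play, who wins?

Ana wins

Nim-sum: 35 XOR 20 XOR 40 XOR 23 XOR 1 = 9.
The nim-sum is 9 ≠ 0, so this is an N-position: the player to move can win; Ana has a winning move.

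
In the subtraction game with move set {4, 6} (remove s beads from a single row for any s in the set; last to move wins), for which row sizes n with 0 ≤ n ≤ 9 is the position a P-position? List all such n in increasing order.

Grundy values for subtraction set {4, 6}:
k:     0  1  2  3  4  5  6  7  8  9
g(k):  0  0  0  0  1  1  1  1  2  2
The P-positions (g = 0) in 0..9 are 0, 1, 2, 3.

0, 1, 2, 3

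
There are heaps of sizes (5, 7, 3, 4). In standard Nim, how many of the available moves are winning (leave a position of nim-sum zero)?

3

Bitwise XOR of the heap sizes:
  101  (5)
  111  (7)
  011  (3)
  100  (4)
  ---
  101  (5)
The overall nim-sum is X = 5. A heap of size p has a winning move iff p XOR X < p (reduce it to p XOR X).
  5: 5 XOR 5 = 0 < 5 — winning move (to 0).
  7: 7 XOR 5 = 2 < 7 — winning move (to 2).
  3: 3 XOR 5 = 6 ≥ 3 — no move.
  4: 4 XOR 5 = 1 < 4 — winning move (to 1).
That gives 3 winning moves.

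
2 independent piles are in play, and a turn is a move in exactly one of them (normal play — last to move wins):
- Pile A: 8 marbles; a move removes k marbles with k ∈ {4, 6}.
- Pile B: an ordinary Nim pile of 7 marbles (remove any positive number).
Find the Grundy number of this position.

Build the Grundy sequence for pile A with g(k) = mex{g(k−s) : s ∈ {4, 6}, s ≤ k}:
g(0) = mex{} = 0
g(1) = mex{} = 0
g(2) = mex{} = 0
g(3) = mex{} = 0
g(4) = mex{0} = 1
g(5) = mex{0} = 1
g(6) = mex{0} = 1
g(7) = mex{0} = 1
g(8) = mex{0,1} = 2
So g(8) = 2.
Pile B is a plain Nim pile of size 7, so its Grundy value is 7.
The value of a disjunctive sum is the nim-sum of the parts.
Combined value = 2 ⊕ 7 = 5.

5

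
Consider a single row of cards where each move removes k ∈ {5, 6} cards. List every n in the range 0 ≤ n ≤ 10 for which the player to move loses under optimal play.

0, 1, 2, 3, 4

Build the Grundy sequence with g(k) = mex{g(k−s) : s ∈ {5, 6}, s ≤ k}:
g(0) = mex{} = 0
g(1) = mex{} = 0
g(2) = mex{} = 0
g(3) = mex{} = 0
g(4) = mex{} = 0
g(5) = mex{0} = 1
g(6) = mex{0} = 1
g(7) = mex{0} = 1
g(8) = mex{0} = 1
g(9) = mex{0} = 1
g(10) = mex{0,1} = 2
The P-positions (g = 0) in 0..10 are 0, 1, 2, 3, 4.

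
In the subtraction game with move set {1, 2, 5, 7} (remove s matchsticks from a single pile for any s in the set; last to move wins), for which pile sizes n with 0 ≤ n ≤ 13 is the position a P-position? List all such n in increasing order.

0, 3, 6, 9, 12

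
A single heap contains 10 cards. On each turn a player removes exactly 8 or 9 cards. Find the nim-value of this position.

Compute g(0), g(1), … for moves {8, 9}:
k:     0  1  2  3  4  5  6  7  8  9 10
g(k):  0  0  0  0  0  0  0  0  1  1  1
So g(10) = 1.

1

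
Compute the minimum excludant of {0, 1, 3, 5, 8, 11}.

2

The values 0, 1 are all present; 2 is the first non-negative integer missing from the set.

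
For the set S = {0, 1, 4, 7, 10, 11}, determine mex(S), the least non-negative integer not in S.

2

The values 0, 1 are all present; 2 is the first non-negative integer missing from the set.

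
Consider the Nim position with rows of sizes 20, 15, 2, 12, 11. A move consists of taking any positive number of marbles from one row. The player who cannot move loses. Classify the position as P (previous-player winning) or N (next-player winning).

N-position

Nim-sum: 20 ^ 15 ^ 2 ^ 12 ^ 11 = 30.
The nim-sum is 30 ≠ 0, so this is an N-position: the player to move can win.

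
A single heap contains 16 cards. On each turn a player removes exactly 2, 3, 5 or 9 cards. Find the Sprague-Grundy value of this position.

1

Compute g(0), g(1), … for moves {2, 3, 5, 9}:
k:     0  1  2  3  4  5  6  7  8  9 10 11 12 13 14 15 16
g(k):  0  0  1  1  2  2  3  0  0  1  1  2  2  3  0  0  1
So g(16) = 1.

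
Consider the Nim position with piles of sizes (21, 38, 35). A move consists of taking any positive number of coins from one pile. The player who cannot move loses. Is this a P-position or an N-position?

N-position

In binary:
  010101  (21)
  100110  (38)
  100011  (35)
  ------
  010000  (16)
The nim-sum is 16 ≠ 0, so this is an N-position: the player to move can win.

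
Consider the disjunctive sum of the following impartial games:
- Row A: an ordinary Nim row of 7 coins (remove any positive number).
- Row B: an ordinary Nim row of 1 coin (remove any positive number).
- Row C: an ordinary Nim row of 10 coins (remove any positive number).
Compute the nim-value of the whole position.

12

Row A is a plain Nim row of size 7, so its Grundy value is 7.
Row B is a plain Nim row of size 1, so its Grundy value is 1.
Row C is a plain Nim row of size 10, so its Grundy value is 10.
By the Sprague-Grundy theorem, the Grundy value of a sum of independent games is the XOR of the component values.
Combined value = 7 XOR 1 XOR 10 = 12.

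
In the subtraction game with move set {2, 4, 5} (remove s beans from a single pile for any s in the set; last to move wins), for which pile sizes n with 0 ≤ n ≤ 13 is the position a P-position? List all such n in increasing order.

0, 1, 7, 8

Build the Grundy sequence with g(k) = mex{g(k−s) : s ∈ {2, 4, 5}, s ≤ k}:
g(0) = mex{} = 0
g(1) = mex{} = 0
g(2) = mex{0} = 1
g(3) = mex{0} = 1
g(4) = mex{0,1} = 2
g(5) = mex{0,1} = 2
g(6) = mex{0,1,2} = 3
g(7) = mex{1,2} = 0
g(8) = mex{1,2,3} = 0
g(9) = mex{0,2} = 1
g(10) = mex{0,2,3} = 1
g(11) = mex{0,1,3} = 2
g(12) = mex{0,1} = 2
g(13) = mex{0,1,2} = 3
The P-positions (g = 0) in 0..13 are 0, 1, 7, 8.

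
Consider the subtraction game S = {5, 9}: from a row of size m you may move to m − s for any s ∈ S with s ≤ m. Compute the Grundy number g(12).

2

Compute g(0), g(1), … for moves {5, 9}:
k:     0  1  2  3  4  5  6  7  8  9 10 11 12
g(k):  0  0  0  0  0  1  1  1  1  1  2  2  2
So g(12) = 2.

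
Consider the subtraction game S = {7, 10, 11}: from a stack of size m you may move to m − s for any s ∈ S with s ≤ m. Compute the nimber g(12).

Compute g(0), g(1), … for moves {7, 10, 11}:
g(0) = mex{} = 0
g(1) = mex{} = 0
g(2) = mex{} = 0
g(3) = mex{} = 0
g(4) = mex{} = 0
g(5) = mex{} = 0
g(6) = mex{} = 0
g(7) = mex{0} = 1
g(8) = mex{0} = 1
g(9) = mex{0} = 1
g(10) = mex{0} = 1
g(11) = mex{0} = 1
g(12) = mex{0} = 1
So g(12) = 1.

1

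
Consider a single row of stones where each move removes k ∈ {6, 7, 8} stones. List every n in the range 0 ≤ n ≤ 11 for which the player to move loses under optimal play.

Build the Grundy sequence with g(k) = mex{g(k−s) : s ∈ {6, 7, 8}, s ≤ k}:
g(0) = mex{} = 0
g(1) = mex{} = 0
g(2) = mex{} = 0
g(3) = mex{} = 0
g(4) = mex{} = 0
g(5) = mex{} = 0
g(6) = mex{0} = 1
g(7) = mex{0} = 1
g(8) = mex{0} = 1
g(9) = mex{0} = 1
g(10) = mex{0} = 1
g(11) = mex{0} = 1
The P-positions (g = 0) in 0..11 are 0, 1, 2, 3, 4, 5.

0, 1, 2, 3, 4, 5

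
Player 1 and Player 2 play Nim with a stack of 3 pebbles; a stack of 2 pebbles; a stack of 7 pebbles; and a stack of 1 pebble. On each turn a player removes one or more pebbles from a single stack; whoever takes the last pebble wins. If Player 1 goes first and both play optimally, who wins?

Nim-sum: 3 XOR 2 XOR 7 XOR 1 = 7.
The nim-sum is 7 ≠ 0, so this is an N-position: the player to move can win; Player 1 has a winning move.

Player 1 wins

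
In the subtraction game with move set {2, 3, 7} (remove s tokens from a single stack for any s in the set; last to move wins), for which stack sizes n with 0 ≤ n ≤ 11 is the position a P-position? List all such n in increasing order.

0, 1, 5, 6, 10, 11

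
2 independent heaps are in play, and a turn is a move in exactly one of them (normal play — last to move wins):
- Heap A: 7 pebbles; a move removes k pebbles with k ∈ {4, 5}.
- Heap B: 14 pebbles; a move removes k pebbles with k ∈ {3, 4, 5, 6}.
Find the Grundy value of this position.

0

Grundy values for heap A (subtraction set {4, 5}):
g(0) = mex{} = 0
g(1) = mex{} = 0
g(2) = mex{} = 0
g(3) = mex{} = 0
g(4) = mex{0} = 1
g(5) = mex{0} = 1
g(6) = mex{0} = 1
g(7) = mex{0} = 1
So g(7) = 1.
Build the Grundy sequence for heap B with g(k) = mex{g(k−s) : s ∈ {3, 4, 5, 6}, s ≤ k}:
g(0) = mex{} = 0
g(1) = mex{} = 0
g(2) = mex{} = 0
g(3) = mex{0} = 1
g(4) = mex{0} = 1
g(5) = mex{0} = 1
g(6) = mex{0,1} = 2
g(7) = mex{0,1} = 2
g(8) = mex{0,1} = 2
g(9) = mex{1,2} = 0
g(10) = mex{1,2} = 0
g(11) = mex{1,2} = 0
g(12) = mex{0,2} = 1
g(13) = mex{0,2} = 1
g(14) = mex{0,2} = 1
So g(14) = 1.
By the Sprague-Grundy theorem, the Grundy value of a sum of independent games is the XOR of the component values.
Combined value = 1 XOR 1 = 0.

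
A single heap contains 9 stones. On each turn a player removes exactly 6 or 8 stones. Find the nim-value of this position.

1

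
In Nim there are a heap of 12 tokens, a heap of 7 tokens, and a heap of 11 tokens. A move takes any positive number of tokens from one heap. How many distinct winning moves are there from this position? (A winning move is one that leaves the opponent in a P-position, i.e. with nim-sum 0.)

Compute the nim-sum pairwise:
12 ^ 7 = 11
11 ^ 11 = 0
The nim-sum is already 0, so every move leaves a nonzero nim-sum — there are no winning moves.

0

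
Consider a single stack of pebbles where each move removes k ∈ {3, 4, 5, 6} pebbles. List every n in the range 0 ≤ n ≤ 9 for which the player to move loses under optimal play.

0, 1, 2, 9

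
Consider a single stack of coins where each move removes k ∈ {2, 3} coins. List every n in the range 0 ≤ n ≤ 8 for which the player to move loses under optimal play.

0, 1, 5, 6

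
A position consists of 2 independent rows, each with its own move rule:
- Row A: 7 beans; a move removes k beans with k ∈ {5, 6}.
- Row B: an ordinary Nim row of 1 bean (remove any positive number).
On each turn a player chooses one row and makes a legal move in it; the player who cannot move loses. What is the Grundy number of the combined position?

Build the Grundy sequence for row A with g(k) = mex{g(k−s) : s ∈ {5, 6}, s ≤ k}:
g(0) = mex{} = 0
g(1) = mex{} = 0
g(2) = mex{} = 0
g(3) = mex{} = 0
g(4) = mex{} = 0
g(5) = mex{0} = 1
g(6) = mex{0} = 1
g(7) = mex{0} = 1
So g(7) = 1.
Row B is a plain Nim row of size 1, so its Grundy value is 1.
The value of a disjunctive sum is the nim-sum of the parts.
Combined value = 1 XOR 1 = 0.

0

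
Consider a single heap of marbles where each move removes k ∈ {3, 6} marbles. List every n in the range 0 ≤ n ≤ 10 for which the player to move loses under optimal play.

Grundy values for subtraction set {3, 6}:
k:     0  1  2  3  4  5  6  7  8  9 10
g(k):  0  0  0  1  1  1  2  2  2  0  0
The P-positions (g = 0) in 0..10 are 0, 1, 2, 9, 10.

0, 1, 2, 9, 10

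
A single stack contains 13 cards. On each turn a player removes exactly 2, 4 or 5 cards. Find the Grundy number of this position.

Compute g(0), g(1), … for moves {2, 4, 5}:
k:     0  1  2  3  4  5  6  7  8  9 10 11 12 13
g(k):  0  0  1  1  2  2  3  0  0  1  1  2  2  3
So g(13) = 3.

3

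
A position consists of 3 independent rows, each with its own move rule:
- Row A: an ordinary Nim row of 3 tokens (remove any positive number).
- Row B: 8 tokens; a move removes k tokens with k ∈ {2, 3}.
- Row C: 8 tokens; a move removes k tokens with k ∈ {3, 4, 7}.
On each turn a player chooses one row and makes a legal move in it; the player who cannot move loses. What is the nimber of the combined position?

0

Row A is a plain Nim row of size 3, so its Grundy value is 3.
Grundy values for row B (subtraction set {2, 3}):
g(0) = mex{} = 0
g(1) = mex{} = 0
g(2) = mex{0} = 1
g(3) = mex{0} = 1
g(4) = mex{0,1} = 2
g(5) = mex{1} = 0
g(6) = mex{1,2} = 0
g(7) = mex{0,2} = 1
g(8) = mex{0} = 1
So g(8) = 1.
Build the Grundy sequence for row C with g(k) = mex{g(k−s) : s ∈ {3, 4, 7}, s ≤ k}:
k:     0  1  2  3  4  5  6  7  8
g(k):  0  0  0  1  1  1  2  2  2
So g(8) = 2.
The value of a disjunctive sum is the nim-sum of the parts.
Combined value = 3 XOR 1 XOR 2 = 0.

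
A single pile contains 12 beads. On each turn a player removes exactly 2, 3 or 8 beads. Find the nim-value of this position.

Build the Grundy sequence with g(k) = mex{g(k−s) : s ∈ {2, 3, 8}, s ≤ k}:
g(0) = mex{} = 0
g(1) = mex{} = 0
g(2) = mex{0} = 1
g(3) = mex{0} = 1
g(4) = mex{0,1} = 2
g(5) = mex{1} = 0
g(6) = mex{1,2} = 0
g(7) = mex{0,2} = 1
g(8) = mex{0} = 1
g(9) = mex{0,1} = 2
g(10) = mex{1} = 0
g(11) = mex{1,2} = 0
g(12) = mex{0,2} = 1
So g(12) = 1.

1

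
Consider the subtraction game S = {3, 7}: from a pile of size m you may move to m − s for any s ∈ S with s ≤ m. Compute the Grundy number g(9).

Grundy values for subtraction set {3, 7}:
g(0) = mex{} = 0
g(1) = mex{} = 0
g(2) = mex{} = 0
g(3) = mex{0} = 1
g(4) = mex{0} = 1
g(5) = mex{0} = 1
g(6) = mex{1} = 0
g(7) = mex{0,1} = 2
g(8) = mex{0,1} = 2
g(9) = mex{0} = 1
So g(9) = 1.

1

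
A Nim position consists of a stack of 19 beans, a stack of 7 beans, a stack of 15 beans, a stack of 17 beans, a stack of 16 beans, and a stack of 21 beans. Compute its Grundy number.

15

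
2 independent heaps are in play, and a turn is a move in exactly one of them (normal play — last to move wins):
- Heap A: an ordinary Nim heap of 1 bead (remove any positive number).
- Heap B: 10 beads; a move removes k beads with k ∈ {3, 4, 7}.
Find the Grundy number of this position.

1

Heap A is a plain Nim heap of size 1, so its Grundy value is 1.
For heap B, compute g(0), g(1), … with moves {3, 4, 7}:
k:     0  1  2  3  4  5  6  7  8  9 10
g(k):  0  0  0  1  1  1  2  2  2  3  0
So g(10) = 0.
The value of a disjunctive sum is the nim-sum of the parts.
Combined value = 1 XOR 0 = 1.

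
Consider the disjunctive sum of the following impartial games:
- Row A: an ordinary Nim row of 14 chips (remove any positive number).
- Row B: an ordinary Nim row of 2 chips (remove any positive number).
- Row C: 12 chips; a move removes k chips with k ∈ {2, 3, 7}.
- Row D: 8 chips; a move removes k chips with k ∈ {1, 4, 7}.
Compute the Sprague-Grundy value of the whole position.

Row A is a plain Nim row of size 14, so its Grundy value is 14.
Row B is a plain Nim row of size 2, so its Grundy value is 2.
Grundy values for row C (subtraction set {2, 3, 7}):
k:     0  1  2  3  4  5  6  7  8  9 10 11 12
g(k):  0  0  1  1  2  0  0  1  1  2  0  0  1
So g(12) = 1.
Build the Grundy sequence for row D with g(k) = mex{g(k−s) : s ∈ {1, 4, 7}, s ≤ k}:
g(0) = mex{} = 0
g(1) = mex{0} = 1
g(2) = mex{1} = 0
g(3) = mex{0} = 1
g(4) = mex{0,1} = 2
g(5) = mex{1,2} = 0
g(6) = mex{0} = 1
g(7) = mex{0,1} = 2
g(8) = mex{1,2} = 0
So g(8) = 0.
By the Sprague-Grundy theorem, the Grundy value of a sum of independent games is the XOR of the component values.
Combined value = 14 XOR 2 XOR 1 XOR 0 = 13.

13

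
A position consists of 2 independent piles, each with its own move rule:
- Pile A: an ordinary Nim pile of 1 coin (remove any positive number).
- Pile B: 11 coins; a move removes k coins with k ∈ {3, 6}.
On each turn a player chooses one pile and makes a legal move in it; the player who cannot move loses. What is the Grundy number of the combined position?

1

Pile A is a plain Nim pile of size 1, so its Grundy value is 1.
Grundy values for pile B (subtraction set {3, 6}):
g(0) = mex{} = 0
g(1) = mex{} = 0
g(2) = mex{} = 0
g(3) = mex{0} = 1
g(4) = mex{0} = 1
g(5) = mex{0} = 1
g(6) = mex{0,1} = 2
g(7) = mex{0,1} = 2
g(8) = mex{0,1} = 2
g(9) = mex{1,2} = 0
g(10) = mex{1,2} = 0
g(11) = mex{1,2} = 0
So g(11) = 0.
The value of a disjunctive sum is the nim-sum of the parts.
Combined value = 1 XOR 0 = 1.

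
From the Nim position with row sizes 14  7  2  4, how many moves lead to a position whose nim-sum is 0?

1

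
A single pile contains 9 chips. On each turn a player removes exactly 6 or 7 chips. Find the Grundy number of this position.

Build the Grundy sequence with g(k) = mex{g(k−s) : s ∈ {6, 7}, s ≤ k}:
k:     0  1  2  3  4  5  6  7  8  9
g(k):  0  0  0  0  0  0  1  1  1  1
So g(9) = 1.

1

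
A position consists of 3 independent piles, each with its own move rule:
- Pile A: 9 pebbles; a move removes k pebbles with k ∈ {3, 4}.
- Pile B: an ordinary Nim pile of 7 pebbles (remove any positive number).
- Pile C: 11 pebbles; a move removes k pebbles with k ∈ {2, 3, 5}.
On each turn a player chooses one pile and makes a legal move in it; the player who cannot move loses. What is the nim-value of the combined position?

Build the Grundy sequence for pile A with g(k) = mex{g(k−s) : s ∈ {3, 4}, s ≤ k}:
g(0) = mex{} = 0
g(1) = mex{} = 0
g(2) = mex{} = 0
g(3) = mex{0} = 1
g(4) = mex{0} = 1
g(5) = mex{0} = 1
g(6) = mex{0,1} = 2
g(7) = mex{1} = 0
g(8) = mex{1} = 0
g(9) = mex{1,2} = 0
So g(9) = 0.
Pile B is a plain Nim pile of size 7, so its Grundy value is 7.
For pile C, compute g(0), g(1), … with moves {2, 3, 5}:
k:     0  1  2  3  4  5  6  7  8  9 10 11
g(k):  0  0  1  1  2  2  3  0  0  1  1  2
So g(11) = 2.
By the Sprague-Grundy theorem, the Grundy value of a sum of independent games is the XOR of the component values.
Combined value = 0 ⊕ 7 ⊕ 2 = 5.

5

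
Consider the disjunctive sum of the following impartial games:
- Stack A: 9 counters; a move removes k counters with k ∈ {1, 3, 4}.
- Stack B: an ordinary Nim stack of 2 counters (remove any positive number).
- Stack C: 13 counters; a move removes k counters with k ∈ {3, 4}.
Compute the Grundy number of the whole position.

0

For stack A, compute g(0), g(1), … with moves {1, 3, 4}:
g(0) = mex{} = 0
g(1) = mex{0} = 1
g(2) = mex{1} = 0
g(3) = mex{0} = 1
g(4) = mex{0,1} = 2
g(5) = mex{0,1,2} = 3
g(6) = mex{0,1,3} = 2
g(7) = mex{1,2} = 0
g(8) = mex{0,2,3} = 1
g(9) = mex{1,2,3} = 0
So g(9) = 0.
Stack B is a plain Nim stack of size 2, so its Grundy value is 2.
Build the Grundy sequence for stack C with g(k) = mex{g(k−s) : s ∈ {3, 4}, s ≤ k}:
g(0) = mex{} = 0
g(1) = mex{} = 0
g(2) = mex{} = 0
g(3) = mex{0} = 1
g(4) = mex{0} = 1
g(5) = mex{0} = 1
g(6) = mex{0,1} = 2
g(7) = mex{1} = 0
g(8) = mex{1} = 0
g(9) = mex{1,2} = 0
g(10) = mex{0,2} = 1
g(11) = mex{0} = 1
g(12) = mex{0} = 1
g(13) = mex{0,1} = 2
So g(13) = 2.
By the Sprague-Grundy theorem, the Grundy value of a sum of independent games is the XOR of the component values.
Combined value = 0 XOR 2 XOR 2 = 0.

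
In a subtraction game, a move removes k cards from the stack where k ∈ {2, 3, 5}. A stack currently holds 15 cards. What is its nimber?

Grundy values for subtraction set {2, 3, 5}:
k:     0  1  2  3  4  5  6  7  8  9 10 11 12 13 14 15
g(k):  0  0  1  1  2  2  3  0  0  1  1  2  2  3  0  0
So g(15) = 0.

0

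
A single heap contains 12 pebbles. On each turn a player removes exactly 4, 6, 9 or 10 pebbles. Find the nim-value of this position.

Build the Grundy sequence with g(k) = mex{g(k−s) : s ∈ {4, 6, 9, 10}, s ≤ k}:
g(0) = mex{} = 0
g(1) = mex{} = 0
g(2) = mex{} = 0
g(3) = mex{} = 0
g(4) = mex{0} = 1
g(5) = mex{0} = 1
g(6) = mex{0} = 1
g(7) = mex{0} = 1
g(8) = mex{0,1} = 2
g(9) = mex{0,1} = 2
g(10) = mex{0,1} = 2
g(11) = mex{0,1} = 2
g(12) = mex{0,1,2} = 3
So g(12) = 3.

3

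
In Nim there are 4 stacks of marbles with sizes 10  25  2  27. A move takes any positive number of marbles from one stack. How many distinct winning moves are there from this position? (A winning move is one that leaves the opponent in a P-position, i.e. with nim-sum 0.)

3

Nim-sum: 10 ⊕ 25 ⊕ 2 ⊕ 27 = 10.
The overall nim-sum is X = 10. A stack of size p has a winning move iff p XOR X < p (reduce it to p XOR X).
  10: 10 XOR 10 = 0 < 10 — winning move (to 0).
  25: 25 XOR 10 = 19 < 25 — winning move (to 19).
  2: 2 XOR 10 = 8 ≥ 2 — no move.
  27: 27 XOR 10 = 17 < 27 — winning move (to 17).
That gives 3 winning moves.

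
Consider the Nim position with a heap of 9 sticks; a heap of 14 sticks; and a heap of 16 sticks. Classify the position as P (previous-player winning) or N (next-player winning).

Bitwise XOR of the heap sizes:
  01001  (9)
  01110  (14)
  10000  (16)
  -----
  10111  (23)
The nim-sum is 23 ≠ 0, so this is an N-position: the player to move can win.

N-position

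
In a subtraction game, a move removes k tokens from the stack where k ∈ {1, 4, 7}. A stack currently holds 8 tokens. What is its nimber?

0

Grundy values for subtraction set {1, 4, 7}:
g(0) = mex{} = 0
g(1) = mex{0} = 1
g(2) = mex{1} = 0
g(3) = mex{0} = 1
g(4) = mex{0,1} = 2
g(5) = mex{1,2} = 0
g(6) = mex{0} = 1
g(7) = mex{0,1} = 2
g(8) = mex{1,2} = 0
So g(8) = 0.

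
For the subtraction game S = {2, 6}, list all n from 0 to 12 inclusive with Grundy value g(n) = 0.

0, 1, 4, 5, 8, 9, 12

Compute g(0), g(1), … for moves {2, 6}:
g(0) = mex{} = 0
g(1) = mex{} = 0
g(2) = mex{0} = 1
g(3) = mex{0} = 1
g(4) = mex{1} = 0
g(5) = mex{1} = 0
g(6) = mex{0} = 1
g(7) = mex{0} = 1
g(8) = mex{1} = 0
g(9) = mex{1} = 0
g(10) = mex{0} = 1
g(11) = mex{0} = 1
g(12) = mex{1} = 0
The P-positions (g = 0) in 0..12 are 0, 1, 4, 5, 8, 9, 12.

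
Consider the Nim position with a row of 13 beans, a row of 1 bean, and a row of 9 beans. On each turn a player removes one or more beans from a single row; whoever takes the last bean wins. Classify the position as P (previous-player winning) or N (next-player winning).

Compute the nim-sum pairwise:
13 ⊕ 1 = 12
12 ⊕ 9 = 5
The nim-sum is 5 ≠ 0, so this is an N-position: the player to move can win.

N-position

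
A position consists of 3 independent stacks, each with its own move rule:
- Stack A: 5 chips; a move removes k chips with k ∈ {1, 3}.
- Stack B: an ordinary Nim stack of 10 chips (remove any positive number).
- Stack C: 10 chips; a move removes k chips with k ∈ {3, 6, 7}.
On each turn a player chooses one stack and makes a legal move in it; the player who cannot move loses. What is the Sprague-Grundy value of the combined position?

Build the Grundy sequence for stack A with g(k) = mex{g(k−s) : s ∈ {1, 3}, s ≤ k}:
k:     0  1  2  3  4  5
g(k):  0  1  0  1  0  1
So g(5) = 1.
Stack B is a plain Nim stack of size 10, so its Grundy value is 10.
For stack C, compute g(0), g(1), … with moves {3, 6, 7}:
k:     0  1  2  3  4  5  6  7  8  9 10
g(k):  0  0  0  1  1  1  2  2  2  3  0
So g(10) = 0.
The value of a disjunctive sum is the nim-sum of the parts.
Combined value = 1 ⊕ 10 ⊕ 0 = 11.

11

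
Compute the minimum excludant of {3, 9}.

0 is not in the set, so the mex is 0.

0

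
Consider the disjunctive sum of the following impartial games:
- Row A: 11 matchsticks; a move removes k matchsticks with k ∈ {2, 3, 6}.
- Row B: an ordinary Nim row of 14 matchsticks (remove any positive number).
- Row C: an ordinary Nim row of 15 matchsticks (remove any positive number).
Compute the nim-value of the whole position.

Build the Grundy sequence for row A with g(k) = mex{g(k−s) : s ∈ {2, 3, 6}, s ≤ k}:
g(0) = mex{} = 0
g(1) = mex{} = 0
g(2) = mex{0} = 1
g(3) = mex{0} = 1
g(4) = mex{0,1} = 2
g(5) = mex{1} = 0
g(6) = mex{0,1,2} = 3
g(7) = mex{0,2} = 1
g(8) = mex{0,1,3} = 2
g(9) = mex{1,3} = 0
g(10) = mex{1,2} = 0
g(11) = mex{0,2} = 1
So g(11) = 1.
Row B is a plain Nim row of size 14, so its Grundy value is 14.
Row C is a plain Nim row of size 15, so its Grundy value is 15.
By the Sprague-Grundy theorem, the Grundy value of a sum of independent games is the XOR of the component values.
Combined value = 1 ⊕ 14 ⊕ 15 = 0.

0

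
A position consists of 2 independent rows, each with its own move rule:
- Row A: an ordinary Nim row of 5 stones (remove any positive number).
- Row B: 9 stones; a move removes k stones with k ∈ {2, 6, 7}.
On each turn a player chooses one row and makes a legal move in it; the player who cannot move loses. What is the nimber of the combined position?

Row A is a plain Nim row of size 5, so its Grundy value is 5.
Build the Grundy sequence for row B with g(k) = mex{g(k−s) : s ∈ {2, 6, 7}, s ≤ k}:
k:     0  1  2  3  4  5  6  7  8  9
g(k):  0  0  1  1  0  0  1  1  2  0
So g(9) = 0.
The value of a disjunctive sum is the nim-sum of the parts.
Combined value = 5 ⊕ 0 = 5.

5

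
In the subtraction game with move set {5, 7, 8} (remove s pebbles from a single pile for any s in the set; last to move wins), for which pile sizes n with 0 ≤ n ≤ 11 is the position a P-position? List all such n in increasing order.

Compute g(0), g(1), … for moves {5, 7, 8}:
k:     0  1  2  3  4  5  6  7  8  9 10 11
g(k):  0  0  0  0  0  1  1  1  1  1  2  2
The P-positions (g = 0) in 0..11 are 0, 1, 2, 3, 4.

0, 1, 2, 3, 4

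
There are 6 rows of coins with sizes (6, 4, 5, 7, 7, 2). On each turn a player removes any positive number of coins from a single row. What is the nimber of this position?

5

In binary:
  110  (6)
  100  (4)
  101  (5)
  111  (7)
  111  (7)
  010  (2)
  ---
  101  (5)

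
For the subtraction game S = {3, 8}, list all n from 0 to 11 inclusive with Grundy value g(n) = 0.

0, 1, 2, 6, 7, 11

Compute g(0), g(1), … for moves {3, 8}:
k:     0  1  2  3  4  5  6  7  8  9 10 11
g(k):  0  0  0  1  1  1  0  0  2  1  1  0
The P-positions (g = 0) in 0..11 are 0, 1, 2, 6, 7, 11.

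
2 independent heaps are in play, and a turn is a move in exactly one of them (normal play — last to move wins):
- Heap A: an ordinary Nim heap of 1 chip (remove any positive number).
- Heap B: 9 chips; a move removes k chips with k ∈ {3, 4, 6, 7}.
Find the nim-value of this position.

2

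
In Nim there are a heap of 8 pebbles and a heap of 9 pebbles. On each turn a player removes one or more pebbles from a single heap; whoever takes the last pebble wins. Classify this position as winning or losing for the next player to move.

Write each in binary and XOR column by column:
  1000  (8)
  1001  (9)
  ----
  0001  (1)
The nim-sum is 1 ≠ 0, so this is an N-position: the player to move can win.

Winning position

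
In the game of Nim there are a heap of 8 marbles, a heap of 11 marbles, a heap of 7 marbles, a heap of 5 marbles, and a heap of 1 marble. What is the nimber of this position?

0

Write each in binary and XOR column by column:
  1000  (8)
  1011  (11)
  0111  (7)
  0101  (5)
  0001  (1)
  ----
  0000  (0)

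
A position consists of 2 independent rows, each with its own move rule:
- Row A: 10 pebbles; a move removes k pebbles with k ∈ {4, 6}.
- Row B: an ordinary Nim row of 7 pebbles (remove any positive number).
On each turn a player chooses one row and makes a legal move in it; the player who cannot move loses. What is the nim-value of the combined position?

Build the Grundy sequence for row A with g(k) = mex{g(k−s) : s ∈ {4, 6}, s ≤ k}:
g(0) = mex{} = 0
g(1) = mex{} = 0
g(2) = mex{} = 0
g(3) = mex{} = 0
g(4) = mex{0} = 1
g(5) = mex{0} = 1
g(6) = mex{0} = 1
g(7) = mex{0} = 1
g(8) = mex{0,1} = 2
g(9) = mex{0,1} = 2
g(10) = mex{1} = 0
So g(10) = 0.
Row B is a plain Nim row of size 7, so its Grundy value is 7.
The value of a disjunctive sum is the nim-sum of the parts.
Combined value = 0 XOR 7 = 7.

7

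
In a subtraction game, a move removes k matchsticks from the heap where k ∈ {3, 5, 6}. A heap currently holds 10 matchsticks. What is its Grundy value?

Build the Grundy sequence with g(k) = mex{g(k−s) : s ∈ {3, 5, 6}, s ≤ k}:
g(0) = mex{} = 0
g(1) = mex{} = 0
g(2) = mex{} = 0
g(3) = mex{0} = 1
g(4) = mex{0} = 1
g(5) = mex{0} = 1
g(6) = mex{0,1} = 2
g(7) = mex{0,1} = 2
g(8) = mex{0,1} = 2
g(9) = mex{1,2} = 0
g(10) = mex{1,2} = 0
So g(10) = 0.

0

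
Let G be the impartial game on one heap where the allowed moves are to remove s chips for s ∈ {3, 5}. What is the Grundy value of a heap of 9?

Build the Grundy sequence with g(k) = mex{g(k−s) : s ∈ {3, 5}, s ≤ k}:
k:     0  1  2  3  4  5  6  7  8  9
g(k):  0  0  0  1  1  1  2  2  0  0
So g(9) = 0.

0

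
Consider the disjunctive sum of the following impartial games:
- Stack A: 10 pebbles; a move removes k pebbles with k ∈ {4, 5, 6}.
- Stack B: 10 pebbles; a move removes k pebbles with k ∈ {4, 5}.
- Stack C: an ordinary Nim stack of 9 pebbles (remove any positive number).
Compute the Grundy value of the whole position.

Build the Grundy sequence for stack A with g(k) = mex{g(k−s) : s ∈ {4, 5, 6}, s ≤ k}:
g(0) = mex{} = 0
g(1) = mex{} = 0
g(2) = mex{} = 0
g(3) = mex{} = 0
g(4) = mex{0} = 1
g(5) = mex{0} = 1
g(6) = mex{0} = 1
g(7) = mex{0} = 1
g(8) = mex{0,1} = 2
g(9) = mex{0,1} = 2
g(10) = mex{1} = 0
So g(10) = 0.
Build the Grundy sequence for stack B with g(k) = mex{g(k−s) : s ∈ {4, 5}, s ≤ k}:
k:     0  1  2  3  4  5  6  7  8  9 10
g(k):  0  0  0  0  1  1  1  1  2  0  0
So g(10) = 0.
Stack C is a plain Nim stack of size 9, so its Grundy value is 9.
The value of a disjunctive sum is the nim-sum of the parts.
Combined value = 0 XOR 0 XOR 9 = 9.

9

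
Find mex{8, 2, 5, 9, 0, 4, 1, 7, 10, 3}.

The values 0, 1, 2, 3, 4, 5 are all present; 6 is the first non-negative integer missing from the set.

6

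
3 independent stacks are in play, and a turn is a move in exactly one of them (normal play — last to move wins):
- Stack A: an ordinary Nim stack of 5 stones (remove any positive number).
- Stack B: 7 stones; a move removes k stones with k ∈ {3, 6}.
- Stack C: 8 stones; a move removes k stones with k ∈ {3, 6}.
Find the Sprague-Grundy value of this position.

5

Stack A is a plain Nim stack of size 5, so its Grundy value is 5.
Grundy values for stack B (subtraction set {3, 6}):
g(0) = mex{} = 0
g(1) = mex{} = 0
g(2) = mex{} = 0
g(3) = mex{0} = 1
g(4) = mex{0} = 1
g(5) = mex{0} = 1
g(6) = mex{0,1} = 2
g(7) = mex{0,1} = 2
So g(7) = 2.
Grundy values for stack C (subtraction set {3, 6}):
g(0) = mex{} = 0
g(1) = mex{} = 0
g(2) = mex{} = 0
g(3) = mex{0} = 1
g(4) = mex{0} = 1
g(5) = mex{0} = 1
g(6) = mex{0,1} = 2
g(7) = mex{0,1} = 2
g(8) = mex{0,1} = 2
So g(8) = 2.
By the Sprague-Grundy theorem, the Grundy value of a sum of independent games is the XOR of the component values.
Combined value = 5 XOR 2 XOR 2 = 5.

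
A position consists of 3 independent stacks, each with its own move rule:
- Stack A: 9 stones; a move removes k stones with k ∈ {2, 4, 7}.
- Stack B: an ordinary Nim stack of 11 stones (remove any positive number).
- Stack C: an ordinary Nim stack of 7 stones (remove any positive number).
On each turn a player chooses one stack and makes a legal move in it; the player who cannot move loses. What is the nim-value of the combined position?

12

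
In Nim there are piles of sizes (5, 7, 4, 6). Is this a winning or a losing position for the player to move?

Losing position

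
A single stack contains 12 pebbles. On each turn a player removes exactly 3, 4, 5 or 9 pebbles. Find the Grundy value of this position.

4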